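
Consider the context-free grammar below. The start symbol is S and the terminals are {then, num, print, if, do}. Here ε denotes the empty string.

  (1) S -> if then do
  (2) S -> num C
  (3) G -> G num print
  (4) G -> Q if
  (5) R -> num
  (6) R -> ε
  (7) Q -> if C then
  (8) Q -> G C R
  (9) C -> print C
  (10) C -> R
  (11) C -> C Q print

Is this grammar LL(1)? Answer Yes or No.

FIRST(S) = {if, num}
FIRST(G) = {if}
FIRST(R) = {ε, num}
FIRST(Q) = {if}
FIRST(C) = {ε, if, num, print}
FOLLOW(S) = {$}
FOLLOW(G) = {if, num, print}
FOLLOW(R) = {$, if, num, print, then}
FOLLOW(Q) = {if, print}
FOLLOW(C) = {$, if, num, print, then}
Cell M[C, if] receives both C -> R and C -> C Q print — the grammar is not LL(1).

No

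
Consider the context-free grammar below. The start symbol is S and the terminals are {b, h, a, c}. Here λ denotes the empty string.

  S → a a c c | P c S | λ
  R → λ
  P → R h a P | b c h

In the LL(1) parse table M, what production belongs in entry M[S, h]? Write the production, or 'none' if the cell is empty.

S → P c S

FIRST(R): from R→λ we get {λ}. So FIRST(R) = {λ}.
FIRST(P): from P→R h a P we get {h}; from P→b c h we get {b}. So FIRST(P) = {b, h}.
FIRST(S): from S→a a c c we get {a}; from S→P c S we get {b, h}; from S→λ we get {λ}. So FIRST(S) = {λ, a, b, h}.
FOLLOW(S) includes $ since S is the start symbol.
FOLLOW(S): in S→P c S, the suffix after S is empty (adds nothing new). Thus FOLLOW(S) = {$}.
For S → a a c c: FIRST(a a c c) = {a}, so it goes in M[S, t] for t ∈ {a}.
For S → P c S: FIRST(P c S) = {b, h}, so it goes in M[S, t] for t ∈ {b, h}.
For S → λ: FIRST(λ) = {λ}, so it goes in M[S, t] for t ∈ {}; since λ ∈ FIRST, also for every t ∈ FOLLOW(S) = {$}.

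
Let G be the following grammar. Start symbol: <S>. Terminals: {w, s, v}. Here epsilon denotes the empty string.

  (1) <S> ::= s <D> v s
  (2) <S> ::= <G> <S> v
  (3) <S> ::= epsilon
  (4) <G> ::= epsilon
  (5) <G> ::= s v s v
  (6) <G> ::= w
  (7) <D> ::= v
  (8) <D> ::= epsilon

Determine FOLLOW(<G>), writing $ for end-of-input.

{s, v, w}

FIRST(<G>) = {epsilon, s, w}
FIRST(<D>) = {epsilon, v}
FIRST(<S>) = {epsilon, s, v, w}  (via <G> <S> v)
FOLLOW(<S>) includes $ since <S> is the start symbol.
FOLLOW(<S>): in <S>::=<G> <S> v, <S> is followed by v with FIRST {v}. Thus FOLLOW(<S>) = {$, v}.
FOLLOW(<G>): in <S>::=<G> <S> v, <G> is followed by <S> v with FIRST {s, v, w}. Thus FOLLOW(<G>) = {s, v, w}.
FOLLOW(<D>): in <S>::=s <D> v s, <D> is followed by v s with FIRST {v}. Thus FOLLOW(<D>) = {v}.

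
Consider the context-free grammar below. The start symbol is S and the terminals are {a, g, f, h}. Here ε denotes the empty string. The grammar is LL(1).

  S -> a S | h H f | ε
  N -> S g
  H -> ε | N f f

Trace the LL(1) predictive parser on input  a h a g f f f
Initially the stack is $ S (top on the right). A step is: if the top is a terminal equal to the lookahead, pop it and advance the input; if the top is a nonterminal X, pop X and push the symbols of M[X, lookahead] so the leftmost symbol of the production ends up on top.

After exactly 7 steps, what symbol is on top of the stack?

step 1: stack=$ S  input=a h a g f f f $  — expand S -> a S
step 2: stack=$ S a  input=a h a g f f f $  — match a
step 3: stack=$ S  input=h a g f f f $  — expand S -> h H f
step 4: stack=$ f H h  input=h a g f f f $  — match h
step 5: stack=$ f H  input=a g f f f $  — expand H -> N f f
step 6: stack=$ f f f N  input=a g f f f $  — expand N -> S g
step 7: stack=$ f f f g S  input=a g f f f $  — expand S -> a S
Stack after step 7: $ f f f g S a (top = a).

a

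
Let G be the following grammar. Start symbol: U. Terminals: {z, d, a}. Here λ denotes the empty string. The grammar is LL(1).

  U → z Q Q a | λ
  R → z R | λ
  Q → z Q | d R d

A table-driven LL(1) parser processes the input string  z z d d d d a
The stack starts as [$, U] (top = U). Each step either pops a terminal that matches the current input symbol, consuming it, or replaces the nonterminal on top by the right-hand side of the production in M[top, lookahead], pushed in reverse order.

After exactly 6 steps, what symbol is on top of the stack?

step 1: stack=$ U  input=z z d d d d a $  — expand U → z Q Q a
step 2: stack=$ a Q Q z  input=z z d d d d a $  — match z
step 3: stack=$ a Q Q  input=z d d d d a $  — expand Q → z Q
step 4: stack=$ a Q Q z  input=z d d d d a $  — match z
step 5: stack=$ a Q Q  input=d d d d a $  — expand Q → d R d
step 6: stack=$ a Q d R d  input=d d d d a $  — match d
Stack after step 6: $ a Q d R (top = R).

R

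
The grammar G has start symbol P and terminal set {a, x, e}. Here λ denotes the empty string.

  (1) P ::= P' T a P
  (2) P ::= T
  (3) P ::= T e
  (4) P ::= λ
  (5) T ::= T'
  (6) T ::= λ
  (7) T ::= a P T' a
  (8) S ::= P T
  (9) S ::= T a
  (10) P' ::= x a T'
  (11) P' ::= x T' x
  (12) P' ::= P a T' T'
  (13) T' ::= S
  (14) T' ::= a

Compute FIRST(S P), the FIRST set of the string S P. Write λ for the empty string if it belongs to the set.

{λ, a, e, x}

FIRST(P): from P::=P' T a P we get {a, e, x}; from P::=T we get {λ, a, e, x}; from P::=T e we get {a, e, x}; from P::=λ we get {λ}. So FIRST(P) = {λ, a, e, x}.
FIRST(P'): from P'::=x a T' we get {x}; from P'::=x T' x we get {x}; from P'::=P a T' T' we get {a, e, x}. So FIRST(P') = {a, e, x}.
FIRST(T): from T::=T' we get {λ, a, e, x}; from T::=λ we get {λ}; from T::=a P T' a we get {a}. So FIRST(T) = {λ, a, e, x}.
FIRST(S): from S::=P T we get {λ, a, e, x}; from S::=T a we get {a, e, x}. So FIRST(S) = {λ, a, e, x}.
FIRST(T'): from T'::=S we get {λ, a, e, x}; from T'::=a we get {a}. So FIRST(T') = {λ, a, e, x}.
FIRST(S P): take FIRST of each symbol in turn, carrying on past any symbol whose FIRST contains λ; result {λ, a, e, x}.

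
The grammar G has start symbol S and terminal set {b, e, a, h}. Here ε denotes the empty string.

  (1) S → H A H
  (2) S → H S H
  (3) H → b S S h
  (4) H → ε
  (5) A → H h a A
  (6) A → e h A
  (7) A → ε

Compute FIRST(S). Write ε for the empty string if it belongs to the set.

FIRST(H): from H→b S S h we get {b}; from H→ε we get {ε}. So FIRST(H) = {ε, b}.
FIRST(A): from A→H h a A we get {b, h}; from A→e h A we get {e}; from A→ε we get {ε}. So FIRST(A) = {ε, b, e, h}.
FIRST(S): from S→H A H we get {ε, b, e, h}; from S→H S H we get {ε, b, e, h}. So FIRST(S) = {ε, b, e, h}.

{ε, b, e, h}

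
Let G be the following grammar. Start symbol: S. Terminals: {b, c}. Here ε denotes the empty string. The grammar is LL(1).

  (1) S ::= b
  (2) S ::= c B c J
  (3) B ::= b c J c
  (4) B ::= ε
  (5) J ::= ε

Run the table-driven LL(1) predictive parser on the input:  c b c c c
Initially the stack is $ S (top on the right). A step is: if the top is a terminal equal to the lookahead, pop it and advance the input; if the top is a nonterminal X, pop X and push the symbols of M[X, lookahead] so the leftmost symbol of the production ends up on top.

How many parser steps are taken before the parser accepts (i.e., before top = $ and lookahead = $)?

step 1: stack=$ S  input=c b c c c $  — expand S ::= c B c J
step 2: stack=$ J c B c  input=c b c c c $  — match c
step 3: stack=$ J c B  input=b c c c $  — expand B ::= b c J c
step 4: stack=$ J c c J c b  input=b c c c $  — match b
step 5: stack=$ J c c J c  input=c c c $  — match c
step 6: stack=$ J c c J  input=c c $  — expand J ::= ε
step 7: stack=$ J c c  input=c c $  — match c
step 8: stack=$ J c  input=c $  — match c
step 9: stack=$ J  input=$  — expand J ::= ε
Accept reached after 9 steps.

9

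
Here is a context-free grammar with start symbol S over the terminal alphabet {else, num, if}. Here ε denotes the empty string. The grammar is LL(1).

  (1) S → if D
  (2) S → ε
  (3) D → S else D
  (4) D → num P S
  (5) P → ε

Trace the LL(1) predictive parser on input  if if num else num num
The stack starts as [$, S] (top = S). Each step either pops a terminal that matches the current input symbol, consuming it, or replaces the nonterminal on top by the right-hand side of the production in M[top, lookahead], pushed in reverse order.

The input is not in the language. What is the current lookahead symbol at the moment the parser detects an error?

num

      Stack             Input                     Action
   1  $ S               if if num else num num $  expand S → if D
   2  $ D if            if if num else num num $  match if
   3  $ D               if num else num num $     expand D → S else D
   4  $ D else S        if num else num num $     expand S → if D
   5  $ D else D if     if num else num num $     match if
   6  $ D else D        num else num num $        expand D → num P S
   7  $ D else S P num  num else num num $        match num
   8  $ D else S P      else num num $            expand P → ε
   9  $ D else S        else num num $            expand S → ε
  10  $ D else          else num num $            match else
  11  $ D               num num $                 expand D → num P S
  12  $ S P num         num num $                 match num
  13  $ S P             num $                     error: M[P, num] is empty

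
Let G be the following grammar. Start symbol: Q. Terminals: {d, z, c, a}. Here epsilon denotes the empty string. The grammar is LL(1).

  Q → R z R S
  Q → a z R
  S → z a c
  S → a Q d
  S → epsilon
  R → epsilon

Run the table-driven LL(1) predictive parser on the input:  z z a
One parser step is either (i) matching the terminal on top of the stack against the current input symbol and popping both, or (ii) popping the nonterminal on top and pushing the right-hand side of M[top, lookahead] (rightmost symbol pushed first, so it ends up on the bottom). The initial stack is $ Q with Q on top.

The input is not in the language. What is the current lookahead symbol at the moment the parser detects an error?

step 1: stack=$ Q  input=z z a $  — expand Q → R z R S
step 2: stack=$ S R z R  input=z z a $  — expand R → epsilon
step 3: stack=$ S R z  input=z z a $  — match z
step 4: stack=$ S R  input=z a $  — expand R → epsilon
step 5: stack=$ S  input=z a $  — expand S → z a c
step 6: stack=$ c a z  input=z a $  — match z
step 7: stack=$ c a  input=a $  — match a
step 8: stack=$ c  input=$  — error: top is terminal c but lookahead is $

$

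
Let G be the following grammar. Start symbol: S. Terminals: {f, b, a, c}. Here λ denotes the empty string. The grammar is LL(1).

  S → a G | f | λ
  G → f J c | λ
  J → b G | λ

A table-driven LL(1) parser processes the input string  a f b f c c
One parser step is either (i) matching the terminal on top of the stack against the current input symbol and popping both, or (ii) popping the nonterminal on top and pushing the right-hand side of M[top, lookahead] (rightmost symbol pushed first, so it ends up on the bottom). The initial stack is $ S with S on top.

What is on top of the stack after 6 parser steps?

step 1: stack=$ S  input=a f b f c c $  — expand S → a G
step 2: stack=$ G a  input=a f b f c c $  — match a
step 3: stack=$ G  input=f b f c c $  — expand G → f J c
step 4: stack=$ c J f  input=f b f c c $  — match f
step 5: stack=$ c J  input=b f c c $  — expand J → b G
step 6: stack=$ c G b  input=b f c c $  — match b
Stack after step 6: $ c G (top = G).

G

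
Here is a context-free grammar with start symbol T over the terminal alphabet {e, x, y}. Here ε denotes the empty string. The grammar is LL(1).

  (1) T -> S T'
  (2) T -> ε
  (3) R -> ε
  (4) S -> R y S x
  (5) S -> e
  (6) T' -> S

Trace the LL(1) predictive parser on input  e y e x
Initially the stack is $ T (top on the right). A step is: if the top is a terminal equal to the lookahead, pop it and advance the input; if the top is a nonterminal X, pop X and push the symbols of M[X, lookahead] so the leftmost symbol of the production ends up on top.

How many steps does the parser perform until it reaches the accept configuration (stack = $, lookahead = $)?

10

      Stack      Input      Action
   1  $ T        e y e x $  expand T -> S T'
   2  $ T' S     e y e x $  expand S -> e
   3  $ T' e     e y e x $  match e
   4  $ T'       y e x $    expand T' -> S
   5  $ S        y e x $    expand S -> R y S x
   6  $ x S y R  y e x $    expand R -> ε
   7  $ x S y    y e x $    match y
   8  $ x S      e x $      expand S -> e
   9  $ x e      e x $      match e
  10  $ x        x $        match x
Accept reached after 10 steps.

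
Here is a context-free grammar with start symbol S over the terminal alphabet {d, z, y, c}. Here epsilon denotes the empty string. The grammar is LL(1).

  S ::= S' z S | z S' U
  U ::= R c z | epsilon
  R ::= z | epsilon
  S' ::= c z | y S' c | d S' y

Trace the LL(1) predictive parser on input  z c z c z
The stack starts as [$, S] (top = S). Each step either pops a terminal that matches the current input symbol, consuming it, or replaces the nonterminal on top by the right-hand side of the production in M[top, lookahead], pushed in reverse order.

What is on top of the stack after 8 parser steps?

step 1: stack=$ S  input=z c z c z $  — expand S ::= z S' U
step 2: stack=$ U S' z  input=z c z c z $  — match z
step 3: stack=$ U S'  input=c z c z $  — expand S' ::= c z
step 4: stack=$ U z c  input=c z c z $  — match c
step 5: stack=$ U z  input=z c z $  — match z
step 6: stack=$ U  input=c z $  — expand U ::= R c z
step 7: stack=$ z c R  input=c z $  — expand R ::= epsilon
step 8: stack=$ z c  input=c z $  — match c
Stack after step 8: $ z (top = z).

z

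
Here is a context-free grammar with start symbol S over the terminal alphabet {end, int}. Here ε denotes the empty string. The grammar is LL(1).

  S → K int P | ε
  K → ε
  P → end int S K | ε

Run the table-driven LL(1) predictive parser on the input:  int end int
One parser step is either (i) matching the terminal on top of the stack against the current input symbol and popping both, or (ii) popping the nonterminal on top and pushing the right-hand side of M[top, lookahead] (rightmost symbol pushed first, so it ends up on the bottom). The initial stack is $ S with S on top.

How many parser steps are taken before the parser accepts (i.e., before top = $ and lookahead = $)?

8

step 1: stack=$ S  input=int end int $  — expand S → K int P
step 2: stack=$ P int K  input=int end int $  — expand K → ε
step 3: stack=$ P int  input=int end int $  — match int
step 4: stack=$ P  input=end int $  — expand P → end int S K
step 5: stack=$ K S int end  input=end int $  — match end
step 6: stack=$ K S int  input=int $  — match int
step 7: stack=$ K S  input=$  — expand S → ε
step 8: stack=$ K  input=$  — expand K → ε
Accept reached after 8 steps.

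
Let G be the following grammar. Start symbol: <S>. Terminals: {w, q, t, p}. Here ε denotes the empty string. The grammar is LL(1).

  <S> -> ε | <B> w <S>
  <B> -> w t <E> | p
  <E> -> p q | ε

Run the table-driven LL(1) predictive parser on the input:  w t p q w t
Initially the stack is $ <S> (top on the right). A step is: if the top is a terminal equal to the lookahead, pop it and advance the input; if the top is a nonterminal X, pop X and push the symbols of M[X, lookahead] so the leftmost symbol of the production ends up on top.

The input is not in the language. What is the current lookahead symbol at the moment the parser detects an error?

step 1: stack=$ <S>  input=w t p q w t $  — expand <S> -> <B> w <S>
step 2: stack=$ <S> w <B>  input=w t p q w t $  — expand <B> -> w t <E>
step 3: stack=$ <S> w <E> t w  input=w t p q w t $  — match w
step 4: stack=$ <S> w <E> t  input=t p q w t $  — match t
step 5: stack=$ <S> w <E>  input=p q w t $  — expand <E> -> p q
step 6: stack=$ <S> w q p  input=p q w t $  — match p
step 7: stack=$ <S> w q  input=q w t $  — match q
step 8: stack=$ <S> w  input=w t $  — match w
step 9: stack=$ <S>  input=t $  — error: M[<S>, t] is empty

t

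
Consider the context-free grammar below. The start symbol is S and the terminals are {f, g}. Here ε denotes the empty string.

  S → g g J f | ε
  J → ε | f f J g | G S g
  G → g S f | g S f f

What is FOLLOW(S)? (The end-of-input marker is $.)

FIRST(S) = {ε, g}
FIRST(G) = {g}
FIRST(J) = {ε, f, g}  (via G S g)
FOLLOW(S) includes $ since S is the start symbol.
FOLLOW(S): in J→G S g, S is followed by g with FIRST {g}; in G→g S f, S is followed by f with FIRST {f}; in G→g S f f, S is followed by f f with FIRST {f}. Thus FOLLOW(S) = {$, f, g}.
FOLLOW(J): in S→g g J f, J is followed by f with FIRST {f}; in J→f f J g, J is followed by g with FIRST {g}. Thus FOLLOW(J) = {f, g}.
FOLLOW(G): in J→G S g, G is followed by S g with FIRST {g}. Thus FOLLOW(G) = {g}.

{$, f, g}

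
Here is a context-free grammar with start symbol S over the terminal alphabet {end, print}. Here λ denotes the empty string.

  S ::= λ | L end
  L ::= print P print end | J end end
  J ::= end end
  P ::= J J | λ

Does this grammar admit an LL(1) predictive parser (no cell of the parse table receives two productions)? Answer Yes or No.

FIRST(S) = {λ, end, print}
FIRST(L) = {end, print}
FIRST(J) = {end}
FIRST(P) = {λ, end}
FOLLOW(S) = {$}
FOLLOW(L) = {end}
FOLLOW(J) = {end, print}
FOLLOW(P) = {print}
Each cell of M receives at most one production.

Yes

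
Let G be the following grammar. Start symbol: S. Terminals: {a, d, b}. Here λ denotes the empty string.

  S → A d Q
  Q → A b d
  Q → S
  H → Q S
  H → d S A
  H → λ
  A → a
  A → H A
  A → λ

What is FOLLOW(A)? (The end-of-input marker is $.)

{a, b, d}

FIRST(S) = {a, b, d}  (via A d Q)
FIRST(Q) = {a, b, d}  (via A b d, S)
FIRST(H) = {λ, a, b, d}  (via Q S)
FIRST(A) = {λ, a, b, d}  (via H A)
FOLLOW(S) includes $ since S is the start symbol.
FOLLOW(S): in Q→S, the suffix after S is empty, so FOLLOW(S) ⊇ FOLLOW(Q) = {$, a, b, d}; in H→Q S, the suffix after S is empty, so FOLLOW(S) ⊇ FOLLOW(H) = {a, b, d}; in H→d S A, S is followed by A with FIRST {λ, a, b, d}; in H→d S A, the suffix after S is nullable, so FOLLOW(S) ⊇ FOLLOW(H) = {a, b, d}. Thus FOLLOW(S) = {$, a, b, d}.
FOLLOW(Q): in S→A d Q, the suffix after Q is empty, so FOLLOW(Q) ⊇ FOLLOW(S) = {$, a, b, d}; in H→Q S, Q is followed by S with FIRST {a, b, d}. Thus FOLLOW(Q) = {$, a, b, d}.
FOLLOW(H): in A→H A, H is followed by A with FIRST {λ, a, b, d}; in A→H A, the suffix after H is nullable, so FOLLOW(H) ⊇ FOLLOW(A) = {a, b, d}. Thus FOLLOW(H) = {a, b, d}.
FOLLOW(A): in S→A d Q, A is followed by d Q with FIRST {d}; in Q→A b d, A is followed by b d with FIRST {b}; in H→d S A, the suffix after A is empty, so FOLLOW(A) ⊇ FOLLOW(H) = {a, b, d}; in A→H A, the suffix after A is empty (adds nothing new). Thus FOLLOW(A) = {a, b, d}.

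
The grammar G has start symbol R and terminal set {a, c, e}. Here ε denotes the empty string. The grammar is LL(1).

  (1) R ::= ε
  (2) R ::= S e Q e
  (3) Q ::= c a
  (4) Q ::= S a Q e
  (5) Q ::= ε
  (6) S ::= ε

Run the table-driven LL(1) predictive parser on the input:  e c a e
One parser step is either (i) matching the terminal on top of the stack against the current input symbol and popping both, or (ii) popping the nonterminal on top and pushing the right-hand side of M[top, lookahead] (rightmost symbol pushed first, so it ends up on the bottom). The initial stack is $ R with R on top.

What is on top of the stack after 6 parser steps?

     Stack      Input      Action
  1  $ R        e c a e $  expand R ::= S e Q e
  2  $ e Q e S  e c a e $  expand S ::= ε
  3  $ e Q e    e c a e $  match e
  4  $ e Q      c a e $    expand Q ::= c a
  5  $ e a c    c a e $    match c
  6  $ e a      a e $      match a
Stack after step 6: $ e (top = e).

e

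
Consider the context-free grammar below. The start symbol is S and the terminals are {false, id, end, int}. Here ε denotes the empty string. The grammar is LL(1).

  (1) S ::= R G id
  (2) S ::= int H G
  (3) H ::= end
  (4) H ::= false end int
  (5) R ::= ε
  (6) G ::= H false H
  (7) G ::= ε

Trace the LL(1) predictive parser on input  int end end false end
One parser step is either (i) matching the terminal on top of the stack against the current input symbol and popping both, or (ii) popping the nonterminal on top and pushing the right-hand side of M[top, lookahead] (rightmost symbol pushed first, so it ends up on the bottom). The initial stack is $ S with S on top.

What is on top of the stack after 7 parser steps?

false

     Stack          Input                    Action
  1  $ S            int end end false end $  expand S ::= int H G
  2  $ G H int      int end end false end $  match int
  3  $ G H          end end false end $      expand H ::= end
  4  $ G end        end end false end $      match end
  5  $ G            end false end $          expand G ::= H false H
  6  $ H false H    end false end $          expand H ::= end
  7  $ H false end  end false end $          match end
Stack after step 7: $ H false (top = false).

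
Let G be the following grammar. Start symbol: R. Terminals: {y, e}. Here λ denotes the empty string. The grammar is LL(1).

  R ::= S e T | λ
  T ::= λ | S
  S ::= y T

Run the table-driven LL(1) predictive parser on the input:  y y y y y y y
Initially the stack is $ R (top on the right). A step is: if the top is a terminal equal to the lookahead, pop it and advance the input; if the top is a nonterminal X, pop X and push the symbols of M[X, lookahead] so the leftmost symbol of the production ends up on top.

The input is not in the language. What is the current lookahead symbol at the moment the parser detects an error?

$

      Stack      Input            Action
   1  $ R        y y y y y y y $  expand R ::= S e T
   2  $ T e S    y y y y y y y $  expand S ::= y T
   3  $ T e T y  y y y y y y y $  match y
   4  $ T e T    y y y y y y $    expand T ::= S
   5  $ T e S    y y y y y y $    expand S ::= y T
   6  $ T e T y  y y y y y y $    match y
   7  $ T e T    y y y y y $      expand T ::= S
   8  $ T e S    y y y y y $      expand S ::= y T
   9  $ T e T y  y y y y y $      match y
  10  $ T e T    y y y y $        expand T ::= S
  11  $ T e S    y y y y $        expand S ::= y T
  12  $ T e T y  y y y y $        match y
  13  $ T e T    y y y $          expand T ::= S
  14  $ T e S    y y y $          expand S ::= y T
  15  $ T e T y  y y y $          match y
  16  $ T e T    y y $            expand T ::= S
  17  $ T e S    y y $            expand S ::= y T
  18  $ T e T y  y y $            match y
  19  $ T e T    y $              expand T ::= S
  20  $ T e S    y $              expand S ::= y T
  21  $ T e T y  y $              match y
  22  $ T e T    $                expand T ::= λ
  23  $ T e      $                error: top is terminal e but lookahead is $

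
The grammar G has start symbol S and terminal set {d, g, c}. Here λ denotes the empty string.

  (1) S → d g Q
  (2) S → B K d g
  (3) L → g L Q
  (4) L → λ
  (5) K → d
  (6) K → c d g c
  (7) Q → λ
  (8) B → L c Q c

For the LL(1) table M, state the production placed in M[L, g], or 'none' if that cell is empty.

L → g L Q

FIRST(L) = {λ, g}
FIRST(K) = {c, d}
FIRST(Q) = {λ}
FIRST(B) = {c, g}  (via L c Q c)
FIRST(S) = {c, d, g}  (via B K d g)
FOLLOW(S) includes $ since S is the start symbol.
FOLLOW(L): in L→g L Q, L is followed by Q with FIRST {λ}; in L→g L Q, the suffix after L is nullable (adds nothing new); in B→L c Q c, L is followed by c Q c with FIRST {c}. Thus FOLLOW(L) = {c}.
For L → g L Q: FIRST(g L Q) = {g}, so it goes in M[L, t] for t ∈ {g}.
For L → λ: FIRST(λ) = {λ}, so it goes in M[L, t] for t ∈ {}; since λ ∈ FIRST, also for every t ∈ FOLLOW(L) = {c}.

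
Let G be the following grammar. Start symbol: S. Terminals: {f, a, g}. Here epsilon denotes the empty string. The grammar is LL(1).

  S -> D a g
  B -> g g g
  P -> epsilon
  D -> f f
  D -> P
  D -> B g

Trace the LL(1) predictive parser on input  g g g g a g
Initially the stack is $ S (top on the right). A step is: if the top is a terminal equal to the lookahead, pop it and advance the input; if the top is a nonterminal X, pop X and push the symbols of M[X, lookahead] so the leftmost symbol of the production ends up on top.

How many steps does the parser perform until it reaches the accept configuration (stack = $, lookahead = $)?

step 1: stack=$ S  input=g g g g a g $  — expand S -> D a g
step 2: stack=$ g a D  input=g g g g a g $  — expand D -> B g
step 3: stack=$ g a g B  input=g g g g a g $  — expand B -> g g g
step 4: stack=$ g a g g g g  input=g g g g a g $  — match g
step 5: stack=$ g a g g g  input=g g g a g $  — match g
step 6: stack=$ g a g g  input=g g a g $  — match g
step 7: stack=$ g a g  input=g a g $  — match g
step 8: stack=$ g a  input=a g $  — match a
step 9: stack=$ g  input=g $  — match g
Accept reached after 9 steps.

9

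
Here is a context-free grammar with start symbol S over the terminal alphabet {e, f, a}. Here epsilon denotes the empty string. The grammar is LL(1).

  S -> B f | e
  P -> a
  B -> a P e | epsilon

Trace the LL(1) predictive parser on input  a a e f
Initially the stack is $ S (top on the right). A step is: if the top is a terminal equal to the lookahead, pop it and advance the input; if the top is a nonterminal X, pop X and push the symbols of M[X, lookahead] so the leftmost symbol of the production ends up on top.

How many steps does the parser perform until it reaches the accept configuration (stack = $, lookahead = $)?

     Stack      Input      Action
  1  $ S        a a e f $  expand S -> B f
  2  $ f B      a a e f $  expand B -> a P e
  3  $ f e P a  a a e f $  match a
  4  $ f e P    a e f $    expand P -> a
  5  $ f e a    a e f $    match a
  6  $ f e      e f $      match e
  7  $ f        f $        match f
Accept reached after 7 steps.

7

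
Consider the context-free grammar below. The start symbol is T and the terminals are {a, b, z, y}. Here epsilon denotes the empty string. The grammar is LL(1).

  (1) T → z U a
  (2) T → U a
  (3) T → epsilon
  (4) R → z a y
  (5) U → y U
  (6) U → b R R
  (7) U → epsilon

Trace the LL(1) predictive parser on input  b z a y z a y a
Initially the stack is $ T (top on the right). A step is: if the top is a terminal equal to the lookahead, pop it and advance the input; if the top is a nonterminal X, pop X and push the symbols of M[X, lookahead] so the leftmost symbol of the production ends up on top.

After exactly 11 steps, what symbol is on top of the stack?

a

      Stack        Input              Action
   1  $ T          b z a y z a y a $  expand T → U a
   2  $ a U        b z a y z a y a $  expand U → b R R
   3  $ a R R b    b z a y z a y a $  match b
   4  $ a R R      z a y z a y a $    expand R → z a y
   5  $ a R y a z  z a y z a y a $    match z
   6  $ a R y a    a y z a y a $      match a
   7  $ a R y      y z a y a $        match y
   8  $ a R        z a y a $          expand R → z a y
   9  $ a y a z    z a y a $          match z
  10  $ a y a      a y a $            match a
  11  $ a y        y a $              match y
Stack after step 11: $ a (top = a).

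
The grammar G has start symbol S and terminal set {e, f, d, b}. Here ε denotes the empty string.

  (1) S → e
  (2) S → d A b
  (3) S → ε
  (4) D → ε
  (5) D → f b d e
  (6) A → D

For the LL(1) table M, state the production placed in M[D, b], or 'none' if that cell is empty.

D → ε

FIRST(S) = {ε, d, e}
FIRST(D) = {ε, f}
FIRST(A) = {ε, f}  (via D)
FOLLOW(S) includes $ since S is the start symbol.
FOLLOW(A): in S→d A b, A is followed by b with FIRST {b}. Thus FOLLOW(A) = {b}.
FOLLOW(D): in A→D, the suffix after D is empty, so FOLLOW(D) ⊇ FOLLOW(A) = {b}. Thus FOLLOW(D) = {b}.
For D → ε: FIRST(ε) = {ε}, so it goes in M[D, t] for t ∈ {}; since ε ∈ FIRST, also for every t ∈ FOLLOW(D) = {b}.
For D → f b d e: FIRST(f b d e) = {f}, so it goes in M[D, t] for t ∈ {f}.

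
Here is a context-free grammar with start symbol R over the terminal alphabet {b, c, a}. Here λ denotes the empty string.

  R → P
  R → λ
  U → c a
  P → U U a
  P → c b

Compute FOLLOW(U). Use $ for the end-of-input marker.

FIRST(U): from U→c a we get {c}. So FIRST(U) = {c}.
FIRST(P): from P→U U a we get {c}; from P→c b we get {c}. So FIRST(P) = {c}.
FIRST(R): from R→P we get {c}; from R→λ we get {λ}. So FIRST(R) = {λ, c}.
FOLLOW(R) includes $ since R is the start symbol.
FOLLOW(R): R appears on no right-hand side. Thus FOLLOW(R) = {$}.
FOLLOW(U): in P→U U a (occurrence 1), U is followed by U a with FIRST {c}; in P→U U a (occurrence 2), U is followed by a with FIRST {a}. Thus FOLLOW(U) = {a, c}.
FOLLOW(P): in R→P, the suffix after P is empty, so FOLLOW(P) ⊇ FOLLOW(R) = {$}. Thus FOLLOW(P) = {$}.

{a, c}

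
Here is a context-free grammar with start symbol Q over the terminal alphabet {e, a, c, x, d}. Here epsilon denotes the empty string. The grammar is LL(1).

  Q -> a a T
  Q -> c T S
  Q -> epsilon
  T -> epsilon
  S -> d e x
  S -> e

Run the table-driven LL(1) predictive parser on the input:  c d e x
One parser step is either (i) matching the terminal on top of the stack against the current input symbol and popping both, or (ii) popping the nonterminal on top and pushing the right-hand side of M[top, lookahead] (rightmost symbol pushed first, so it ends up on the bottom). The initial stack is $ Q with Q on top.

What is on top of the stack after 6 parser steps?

x

step 1: stack=$ Q  input=c d e x $  — expand Q -> c T S
step 2: stack=$ S T c  input=c d e x $  — match c
step 3: stack=$ S T  input=d e x $  — expand T -> epsilon
step 4: stack=$ S  input=d e x $  — expand S -> d e x
step 5: stack=$ x e d  input=d e x $  — match d
step 6: stack=$ x e  input=e x $  — match e
Stack after step 6: $ x (top = x).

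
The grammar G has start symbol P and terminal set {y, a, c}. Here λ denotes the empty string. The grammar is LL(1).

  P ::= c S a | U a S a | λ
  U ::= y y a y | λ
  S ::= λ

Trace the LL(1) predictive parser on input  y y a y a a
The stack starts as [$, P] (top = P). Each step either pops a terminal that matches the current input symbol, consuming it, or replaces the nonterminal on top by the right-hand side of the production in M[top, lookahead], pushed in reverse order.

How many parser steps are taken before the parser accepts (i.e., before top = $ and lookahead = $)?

9

step 1: stack=$ P  input=y y a y a a $  — expand P ::= U a S a
step 2: stack=$ a S a U  input=y y a y a a $  — expand U ::= y y a y
step 3: stack=$ a S a y a y y  input=y y a y a a $  — match y
step 4: stack=$ a S a y a y  input=y a y a a $  — match y
step 5: stack=$ a S a y a  input=a y a a $  — match a
step 6: stack=$ a S a y  input=y a a $  — match y
step 7: stack=$ a S a  input=a a $  — match a
step 8: stack=$ a S  input=a $  — expand S ::= λ
step 9: stack=$ a  input=a $  — match a
Accept reached after 9 steps.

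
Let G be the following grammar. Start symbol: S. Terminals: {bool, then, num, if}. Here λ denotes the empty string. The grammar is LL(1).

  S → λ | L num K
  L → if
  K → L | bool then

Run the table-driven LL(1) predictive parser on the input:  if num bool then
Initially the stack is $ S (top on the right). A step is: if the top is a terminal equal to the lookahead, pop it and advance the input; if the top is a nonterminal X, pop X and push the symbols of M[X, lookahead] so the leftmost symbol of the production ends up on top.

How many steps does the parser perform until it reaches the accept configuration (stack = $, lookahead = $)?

     Stack        Input               Action
  1  $ S          if num bool then $  expand S → L num K
  2  $ K num L    if num bool then $  expand L → if
  3  $ K num if   if num bool then $  match if
  4  $ K num      num bool then $     match num
  5  $ K          bool then $         expand K → bool then
  6  $ then bool  bool then $         match bool
  7  $ then       then $              match then
Accept reached after 7 steps.

7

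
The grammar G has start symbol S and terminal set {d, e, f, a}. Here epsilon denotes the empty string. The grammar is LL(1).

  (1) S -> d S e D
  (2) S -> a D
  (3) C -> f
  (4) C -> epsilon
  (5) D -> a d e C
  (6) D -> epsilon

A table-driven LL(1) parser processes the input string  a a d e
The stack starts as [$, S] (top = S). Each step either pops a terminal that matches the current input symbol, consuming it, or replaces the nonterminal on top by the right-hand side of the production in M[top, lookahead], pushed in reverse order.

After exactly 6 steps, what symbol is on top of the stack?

C

     Stack      Input      Action
  1  $ S        a a d e $  expand S -> a D
  2  $ D a      a a d e $  match a
  3  $ D        a d e $    expand D -> a d e C
  4  $ C e d a  a d e $    match a
  5  $ C e d    d e $      match d
  6  $ C e      e $        match e
Stack after step 6: $ C (top = C).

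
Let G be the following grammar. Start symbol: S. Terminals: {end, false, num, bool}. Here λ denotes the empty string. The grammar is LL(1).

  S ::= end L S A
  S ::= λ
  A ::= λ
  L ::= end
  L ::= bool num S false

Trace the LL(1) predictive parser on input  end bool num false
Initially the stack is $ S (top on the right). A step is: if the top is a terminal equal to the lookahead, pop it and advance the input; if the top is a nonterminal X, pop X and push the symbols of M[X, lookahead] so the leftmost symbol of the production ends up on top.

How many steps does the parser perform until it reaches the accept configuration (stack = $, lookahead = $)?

9

step 1: stack=$ S  input=end bool num false $  — expand S ::= end L S A
step 2: stack=$ A S L end  input=end bool num false $  — match end
step 3: stack=$ A S L  input=bool num false $  — expand L ::= bool num S false
step 4: stack=$ A S false S num bool  input=bool num false $  — match bool
step 5: stack=$ A S false S num  input=num false $  — match num
step 6: stack=$ A S false S  input=false $  — expand S ::= λ
step 7: stack=$ A S false  input=false $  — match false
step 8: stack=$ A S  input=$  — expand S ::= λ
step 9: stack=$ A  input=$  — expand A ::= λ
Accept reached after 9 steps.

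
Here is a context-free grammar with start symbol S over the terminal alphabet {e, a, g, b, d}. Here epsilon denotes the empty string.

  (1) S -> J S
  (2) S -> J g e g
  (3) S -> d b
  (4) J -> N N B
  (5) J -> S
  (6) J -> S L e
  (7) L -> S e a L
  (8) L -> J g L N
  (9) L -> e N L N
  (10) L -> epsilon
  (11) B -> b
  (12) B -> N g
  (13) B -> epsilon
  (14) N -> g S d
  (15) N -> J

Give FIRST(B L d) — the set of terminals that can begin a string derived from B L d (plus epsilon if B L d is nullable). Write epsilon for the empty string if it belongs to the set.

{b, d, e, g}

FIRST(S) = {d, g}  (via J S, J g e g)
FIRST(J) = {d, g}  (via N N B, S, S L e)
FIRST(L) = {epsilon, d, e, g}  (via S e a L, J g L N)
FIRST(N) = {d, g}  (via J)
FIRST(B) = {epsilon, b, d, g}  (via N g)
FIRST(B L d): take FIRST of each symbol in turn, carrying on past any symbol whose FIRST contains epsilon; result {b, d, e, g}.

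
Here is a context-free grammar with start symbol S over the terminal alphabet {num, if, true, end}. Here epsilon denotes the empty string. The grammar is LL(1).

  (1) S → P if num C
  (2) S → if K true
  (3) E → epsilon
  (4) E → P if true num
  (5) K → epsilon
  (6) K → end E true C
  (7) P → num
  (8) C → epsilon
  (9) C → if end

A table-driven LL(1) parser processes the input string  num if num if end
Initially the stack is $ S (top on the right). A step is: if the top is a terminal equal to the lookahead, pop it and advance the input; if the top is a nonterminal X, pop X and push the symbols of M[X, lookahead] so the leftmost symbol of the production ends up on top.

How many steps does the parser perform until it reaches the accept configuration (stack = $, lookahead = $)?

8

step 1: stack=$ S  input=num if num if end $  — expand S → P if num C
step 2: stack=$ C num if P  input=num if num if end $  — expand P → num
step 3: stack=$ C num if num  input=num if num if end $  — match num
step 4: stack=$ C num if  input=if num if end $  — match if
step 5: stack=$ C num  input=num if end $  — match num
step 6: stack=$ C  input=if end $  — expand C → if end
step 7: stack=$ end if  input=if end $  — match if
step 8: stack=$ end  input=end $  — match end
Accept reached after 8 steps.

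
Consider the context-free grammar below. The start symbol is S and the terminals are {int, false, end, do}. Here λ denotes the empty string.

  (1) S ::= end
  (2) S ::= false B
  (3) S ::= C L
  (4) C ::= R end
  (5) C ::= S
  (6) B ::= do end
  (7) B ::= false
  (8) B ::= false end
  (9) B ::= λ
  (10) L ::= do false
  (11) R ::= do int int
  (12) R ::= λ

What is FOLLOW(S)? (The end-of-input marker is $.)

{$, do}

FIRST(B) = {λ, do, false}
FIRST(L) = {do}
FIRST(R) = {λ, do}
FIRST(S) = {do, end, false}  (via C L)
FIRST(C) = {do, end, false}  (via R end, S)
FOLLOW(S) includes $ since S is the start symbol.
FOLLOW(C): in S::=C L, C is followed by L with FIRST {do}. Thus FOLLOW(C) = {do}.
FOLLOW(S): in C::=S, the suffix after S is empty, so FOLLOW(S) ⊇ FOLLOW(C) = {do}. Thus FOLLOW(S) = {$, do}.
FOLLOW(B): in S::=false B, the suffix after B is empty, so FOLLOW(B) ⊇ FOLLOW(S) = {$, do}. Thus FOLLOW(B) = {$, do}.
FOLLOW(L): in S::=C L, the suffix after L is empty, so FOLLOW(L) ⊇ FOLLOW(S) = {$, do}. Thus FOLLOW(L) = {$, do}.
FOLLOW(R): in C::=R end, R is followed by end with FIRST {end}. Thus FOLLOW(R) = {end}.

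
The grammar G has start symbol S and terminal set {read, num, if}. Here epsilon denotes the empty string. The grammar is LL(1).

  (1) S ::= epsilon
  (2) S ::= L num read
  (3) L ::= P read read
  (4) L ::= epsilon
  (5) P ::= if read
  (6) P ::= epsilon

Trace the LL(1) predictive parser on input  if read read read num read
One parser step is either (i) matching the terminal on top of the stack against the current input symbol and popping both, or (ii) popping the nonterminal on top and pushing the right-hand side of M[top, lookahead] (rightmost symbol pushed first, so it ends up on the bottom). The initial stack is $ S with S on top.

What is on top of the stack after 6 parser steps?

read

     Stack                         Input                         Action
  1  $ S                           if read read read num read $  expand S ::= L num read
  2  $ read num L                  if read read read num read $  expand L ::= P read read
  3  $ read num read read P        if read read read num read $  expand P ::= if read
  4  $ read num read read read if  if read read read num read $  match if
  5  $ read num read read read     read read read num read $     match read
  6  $ read num read read          read read num read $          match read
Stack after step 6: $ read num read (top = read).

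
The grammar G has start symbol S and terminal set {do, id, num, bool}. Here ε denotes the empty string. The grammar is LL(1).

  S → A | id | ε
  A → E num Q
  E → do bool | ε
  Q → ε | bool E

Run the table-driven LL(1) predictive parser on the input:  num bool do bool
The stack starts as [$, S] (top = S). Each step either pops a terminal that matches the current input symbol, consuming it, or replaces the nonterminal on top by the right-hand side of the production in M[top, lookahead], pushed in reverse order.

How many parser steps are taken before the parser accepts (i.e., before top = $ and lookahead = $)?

     Stack      Input               Action
  1  $ S        num bool do bool $  expand S → A
  2  $ A        num bool do bool $  expand A → E num Q
  3  $ Q num E  num bool do bool $  expand E → ε
  4  $ Q num    num bool do bool $  match num
  5  $ Q        bool do bool $      expand Q → bool E
  6  $ E bool   bool do bool $      match bool
  7  $ E        do bool $           expand E → do bool
  8  $ bool do  do bool $           match do
  9  $ bool     bool $              match bool
Accept reached after 9 steps.

9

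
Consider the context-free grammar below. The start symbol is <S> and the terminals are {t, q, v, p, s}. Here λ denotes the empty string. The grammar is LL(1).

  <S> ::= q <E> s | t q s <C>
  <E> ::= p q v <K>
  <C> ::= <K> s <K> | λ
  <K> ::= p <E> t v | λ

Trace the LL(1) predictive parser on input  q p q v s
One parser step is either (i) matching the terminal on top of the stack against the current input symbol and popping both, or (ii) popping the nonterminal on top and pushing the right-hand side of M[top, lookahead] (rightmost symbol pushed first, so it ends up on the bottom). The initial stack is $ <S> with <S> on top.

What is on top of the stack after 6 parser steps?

     Stack          Input        Action
  1  $ <S>          q p q v s $  expand <S> ::= q <E> s
  2  $ s <E> q      q p q v s $  match q
  3  $ s <E>        p q v s $    expand <E> ::= p q v <K>
  4  $ s <K> v q p  p q v s $    match p
  5  $ s <K> v q    q v s $      match q
  6  $ s <K> v      v s $        match v
Stack after step 6: $ s <K> (top = <K>).

<K>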